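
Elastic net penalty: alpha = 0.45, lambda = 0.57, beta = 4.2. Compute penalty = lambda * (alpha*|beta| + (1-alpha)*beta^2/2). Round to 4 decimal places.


L1 component = 0.45 * |4.2| = 1.8900.
L2 component = 0.55 * 4.2^2 / 2 = 4.8510.
Penalty = 0.57 * (1.8900 + 4.8510) = 0.57 * 6.7410 = 3.8424.

3.8424


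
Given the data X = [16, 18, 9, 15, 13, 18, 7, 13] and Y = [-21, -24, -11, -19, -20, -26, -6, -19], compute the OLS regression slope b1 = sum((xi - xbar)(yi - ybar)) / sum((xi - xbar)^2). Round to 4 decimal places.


First compute the means: xbar = 13.6250, ybar = -18.2500.
Then S_xx = sum((xi - xbar)^2) = 111.8750.
S_xy = sum((xi - xbar)(yi - ybar)) = -179.7500.
b1 = S_xy / S_xx = -179.7500 / 111.8750 = -1.6067.

-1.6067


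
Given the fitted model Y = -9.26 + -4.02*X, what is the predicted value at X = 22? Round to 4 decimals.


Predicted value:
Y = -9.26 + (-4.02)(22) = -9.26 + -88.4400 = -97.7000.

-97.7000


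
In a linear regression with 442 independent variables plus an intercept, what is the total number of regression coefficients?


Each predictor gets one coefficient, plus one intercept.
Total parameters = 442 + 1 = 443.

443


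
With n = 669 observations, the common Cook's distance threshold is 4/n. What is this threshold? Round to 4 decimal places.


The threshold is 4/n.
4/669 = 0.0060.

0.0060


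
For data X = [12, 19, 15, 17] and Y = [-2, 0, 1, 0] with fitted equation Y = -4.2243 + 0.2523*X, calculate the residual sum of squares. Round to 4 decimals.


Predicted values from Y = -4.2243 + 0.2523*X.
Residuals: [-0.8033, -0.5694, 1.4398, -0.0648].
SSres = 3.0467.

3.0467


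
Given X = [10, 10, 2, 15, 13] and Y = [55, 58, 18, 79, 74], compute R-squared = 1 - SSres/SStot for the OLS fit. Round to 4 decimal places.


Fit the OLS line: b0 = 8.5347, b1 = 4.8265.
SSres = 15.8510.
SStot = 2298.8000.
R^2 = 1 - 15.8510/2298.8000 = 0.9931.

0.9931


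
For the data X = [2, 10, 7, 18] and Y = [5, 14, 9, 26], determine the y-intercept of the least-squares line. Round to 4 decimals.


Compute b1 = 1.3469 from the OLS formula.
With xbar = 9.2500 and ybar = 13.5000, the intercept is:
b0 = 13.5000 - 1.3469 * 9.2500 = 1.0408.

1.0408


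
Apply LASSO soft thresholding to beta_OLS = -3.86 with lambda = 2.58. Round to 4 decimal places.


|beta_OLS| = 3.86.
lambda = 2.58.
Since |beta| > lambda, coefficient = sign(beta)*(|beta| - lambda) = -1.2800.
Result = -1.2800.

-1.2800


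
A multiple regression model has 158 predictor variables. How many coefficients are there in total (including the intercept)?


Total coefficients = number of predictors + 1 (for the intercept).
= 158 + 1 = 159.

159


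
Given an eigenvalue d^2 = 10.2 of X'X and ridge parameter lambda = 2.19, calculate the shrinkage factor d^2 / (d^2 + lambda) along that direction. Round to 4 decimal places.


Denominator = d^2 + lambda = 10.2 + 2.19 = 12.3900.
Shrinkage = 10.2 / 12.3900 = 0.8232.

0.8232


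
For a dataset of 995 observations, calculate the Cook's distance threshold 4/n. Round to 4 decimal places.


Using the rule of thumb:
Threshold = 4 / 995 = 0.0040.

0.0040


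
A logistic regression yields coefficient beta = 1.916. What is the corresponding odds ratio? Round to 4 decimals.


exp(1.916) = 6.7937.
So the odds ratio is 6.7937.

6.7937


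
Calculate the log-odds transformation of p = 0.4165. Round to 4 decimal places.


The odds are p/(1-p) = 0.4165 / 0.5835 = 0.7138.
logit(p) = ln(0.7138) = -0.3372.

-0.3372


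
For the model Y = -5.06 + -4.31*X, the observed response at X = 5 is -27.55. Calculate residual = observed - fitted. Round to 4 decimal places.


Compute yhat = -5.06 + (-4.31)(5) = -26.6100.
Residual = actual - predicted = -27.55 - -26.6100 = -0.9400.

-0.9400


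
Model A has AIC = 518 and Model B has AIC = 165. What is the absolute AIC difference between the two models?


Absolute difference = |518 - 165| = 353.
The model with lower AIC (B) is preferred.

353


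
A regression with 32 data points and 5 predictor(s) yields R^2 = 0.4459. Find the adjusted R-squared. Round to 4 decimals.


Plug in: Adj R^2 = 1 - (1 - 0.4459) * 31/26.
= 1 - 0.5541 * 31/26
= 1 - 17.1771 / 26
= 1 - 0.6607 = 0.3393.

0.3393


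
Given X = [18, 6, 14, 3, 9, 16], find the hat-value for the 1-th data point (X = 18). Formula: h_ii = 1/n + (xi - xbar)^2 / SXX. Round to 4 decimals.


n = 6, xbar = 11.0000.
SXX = sum((xi - xbar)^2) = 176.0000.
h = 1/6 + (18 - 11.0000)^2 / 176.0000 = 0.4451.

0.4451


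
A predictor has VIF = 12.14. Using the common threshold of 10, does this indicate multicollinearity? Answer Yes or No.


The threshold is 10.
VIF = 12.14 is >= 10.
Multicollinearity indication: Yes.

Yes


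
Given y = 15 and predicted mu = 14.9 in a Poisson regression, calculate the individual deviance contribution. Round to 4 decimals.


y/mu = 15/14.9 = 1.006711 (approx.), and ln(15/14.9) = 0.006689.
y * ln(y/mu) = 15 * 0.006689 = 0.100335.
y - mu = 0.1.
D = 2 * (0.100335 - 0.1) = 0.000670, which rounds to 0.0007.

0.0007


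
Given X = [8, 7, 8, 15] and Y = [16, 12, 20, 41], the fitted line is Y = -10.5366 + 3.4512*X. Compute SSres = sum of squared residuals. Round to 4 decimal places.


For each point, residual = actual - predicted.
Residuals: [-1.0730, -1.6218, 2.9270, -0.2314].
Sum of squared residuals = 12.4024.

12.4024


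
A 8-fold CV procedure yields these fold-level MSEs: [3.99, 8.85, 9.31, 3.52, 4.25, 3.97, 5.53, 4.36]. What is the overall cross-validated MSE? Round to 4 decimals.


Sum of fold MSEs = 43.7800.
Average = 43.7800 / 8 = 5.4725.

5.4725


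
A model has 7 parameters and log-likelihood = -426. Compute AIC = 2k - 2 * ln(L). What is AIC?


AIC = 2*7 - 2*(-426).
= 14 + 852 = 866.

866


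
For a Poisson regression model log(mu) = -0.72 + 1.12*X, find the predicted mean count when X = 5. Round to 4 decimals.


Linear predictor: eta = -0.72 + (1.12)(5) = 4.8800.
Expected count: mu = exp(4.8800) = 131.6307.

131.6307


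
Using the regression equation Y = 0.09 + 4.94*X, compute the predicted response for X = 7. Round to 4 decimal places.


Substitute X = 7 into the equation:
Y = 0.09 + 4.94 * 7 = 0.09 + 34.5800 = 34.6700.

34.6700


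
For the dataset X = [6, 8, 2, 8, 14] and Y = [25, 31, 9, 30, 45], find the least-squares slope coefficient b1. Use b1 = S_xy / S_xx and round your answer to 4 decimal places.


The sample means are xbar = 7.6000 and ybar = 28.0000.
Compute S_xx = 75.2000 and S_xy = 222.0000.
Slope b1 = S_xy / S_xx = 222.0000 / 75.2000 = 2.9521.

2.9521


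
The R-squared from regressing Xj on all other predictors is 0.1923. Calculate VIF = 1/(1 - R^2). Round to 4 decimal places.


Denominator: 1 - 0.1923 = 0.8077.
VIF = 1 / 0.8077 = 1.2381.

1.2381


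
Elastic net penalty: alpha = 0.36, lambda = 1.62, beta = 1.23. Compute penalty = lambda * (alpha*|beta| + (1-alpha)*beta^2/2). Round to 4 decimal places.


Compute:
L1 = 0.36 * 1.23 = 0.4428.
L2 = 0.64 * 1.23^2 / 2 = 0.4841.
Penalty = 1.62 * (0.4428 + 0.4841) = 1.5016.

1.5016


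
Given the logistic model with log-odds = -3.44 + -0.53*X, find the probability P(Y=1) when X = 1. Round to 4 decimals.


Linear predictor: z = -3.44 + -0.53 * 1 = -3.9700.
P = 1/(1 + exp(3.9700)) = 1/(1 + 52.9845) = 0.0185.

0.0185


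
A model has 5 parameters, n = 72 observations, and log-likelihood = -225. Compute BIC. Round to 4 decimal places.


k * ln(n) = 5 * ln(72) = 5 * 4.276666 = 21.383330.
-2 * loglik = -2 * (-225) = 450.
BIC = 21.383330 + 450 = 471.383330, which rounds to 471.3833.

471.3833


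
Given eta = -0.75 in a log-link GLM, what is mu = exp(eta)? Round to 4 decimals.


Apply the inverse link:
mu = e^-0.75 = 0.4724.

0.4724


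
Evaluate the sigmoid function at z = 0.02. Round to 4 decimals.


exp(-0.0200) = 0.9802.
1 + exp(-z) = 1.9802.
sigmoid = 1/1.9802 = 0.5050.

0.5050


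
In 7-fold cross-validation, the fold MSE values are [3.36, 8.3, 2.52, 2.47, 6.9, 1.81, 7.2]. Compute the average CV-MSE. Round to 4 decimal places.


Sum of fold MSEs = 32.5600.
Average = 32.5600 / 7 = 4.6514.

4.6514


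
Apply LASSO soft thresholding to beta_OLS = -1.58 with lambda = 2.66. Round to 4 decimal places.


|beta_OLS| = 1.58.
lambda = 2.66.
Since |beta| <= lambda, the coefficient is set to 0.
Result = 0.0000.

0.0000


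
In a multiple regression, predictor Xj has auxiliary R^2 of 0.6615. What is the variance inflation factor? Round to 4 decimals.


VIF = 1 / (1 - 0.6615).
= 1 / 0.3385 = 2.9542.

2.9542


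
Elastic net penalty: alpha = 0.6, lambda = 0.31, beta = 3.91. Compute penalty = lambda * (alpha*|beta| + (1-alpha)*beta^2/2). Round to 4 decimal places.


alpha * |beta| = 0.6 * 3.91 = 2.3460.
(1-alpha) * beta^2/2 = 0.4 * 15.2881/2 = 3.0576.
Total = 0.31 * (2.3460 + 3.0576) = 1.6751.

1.6751


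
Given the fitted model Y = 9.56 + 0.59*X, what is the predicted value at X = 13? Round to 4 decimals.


Substitute X = 13 into the equation:
Y = 9.56 + 0.59 * 13 = 9.56 + 7.6700 = 17.2300.

17.2300


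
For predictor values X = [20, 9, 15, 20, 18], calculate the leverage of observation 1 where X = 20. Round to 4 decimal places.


Compute xbar = 16.4000 with n = 5 observations.
SXX = 85.2000.
Leverage = 1/5 + (20 - 16.4000)^2/85.2000 = 0.3521.

0.3521


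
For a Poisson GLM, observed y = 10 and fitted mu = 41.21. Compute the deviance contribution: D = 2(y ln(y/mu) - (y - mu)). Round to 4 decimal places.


First: ln(10/41.21) = -1.416096.
Then: 10 * -1.416096 = -14.160960.
y - mu = 10 - 41.21 = -31.21.
D = 2(-14.160960 - -31.21) = 34.098080, which rounds to 34.0981.

34.0981


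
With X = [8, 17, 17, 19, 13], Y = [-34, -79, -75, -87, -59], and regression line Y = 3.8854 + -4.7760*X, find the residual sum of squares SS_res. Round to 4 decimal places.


For each point, residual = actual - predicted.
Residuals: [0.3226, -1.6934, 2.3066, -0.1414, -0.7974].
Sum of squared residuals = 8.9479.

8.9479


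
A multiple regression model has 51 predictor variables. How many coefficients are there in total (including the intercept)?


Each predictor gets one coefficient, plus one intercept.
Total parameters = 51 + 1 = 52.

52


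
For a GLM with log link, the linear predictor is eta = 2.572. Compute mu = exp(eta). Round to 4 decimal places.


The inverse log link gives:
mu = exp(2.572) = 13.0920.

13.0920


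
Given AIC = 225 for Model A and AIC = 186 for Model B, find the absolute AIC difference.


Absolute difference = |225 - 186| = 39.
The model with lower AIC (B) is preferred.

39


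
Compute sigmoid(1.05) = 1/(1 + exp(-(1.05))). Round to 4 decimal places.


Compute exp(-1.0500) = 0.3499.
Sigmoid = 1 / (1 + 0.3499) = 1 / 1.3499 = 0.7408.

0.7408


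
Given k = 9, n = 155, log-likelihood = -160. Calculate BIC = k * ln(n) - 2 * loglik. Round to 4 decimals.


k * ln(n) = 9 * ln(155) = 9 * 5.043425 = 45.390825.
-2 * loglik = -2 * (-160) = 320.
BIC = 45.390825 + 320 = 365.390825, which rounds to 365.3908.

365.3908


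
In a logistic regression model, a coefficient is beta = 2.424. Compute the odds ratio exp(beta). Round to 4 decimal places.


Odds ratio = exp(beta) = exp(2.424).
= 11.2909.

11.2909


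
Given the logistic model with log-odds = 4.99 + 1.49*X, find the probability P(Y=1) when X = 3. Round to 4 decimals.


Compute z = 4.99 + (1.49)(3) = 9.4600.
exp(-z) = 0.0001.
P = 1/(1 + 0.0001) = 0.9999.

0.9999


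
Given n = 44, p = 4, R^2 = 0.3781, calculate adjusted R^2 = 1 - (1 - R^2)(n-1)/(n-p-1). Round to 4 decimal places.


Using the formula:
(1 - 0.3781) = 0.6219.
Multiply by 43/39: 0.6219 * 43 = 26.7417, then 26.7417 / 39 = 0.6857.
Adj R^2 = 1 - 0.6857 = 0.3143.

0.3143


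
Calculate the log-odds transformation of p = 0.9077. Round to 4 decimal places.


The odds are p/(1-p) = 0.9077 / 0.0923 = 9.8342.
logit(p) = ln(9.8342) = 2.2859.

2.2859


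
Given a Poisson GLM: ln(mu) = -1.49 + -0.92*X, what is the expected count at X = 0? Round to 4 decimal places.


eta = -1.49 + -0.92 * 0 = -1.4900.
mu = exp(-1.4900) = 0.2254.

0.2254


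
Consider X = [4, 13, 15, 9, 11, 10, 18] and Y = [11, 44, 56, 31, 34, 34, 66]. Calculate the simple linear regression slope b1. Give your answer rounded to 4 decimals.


First compute the means: xbar = 11.4286, ybar = 39.4286.
Then S_xx = sum((xi - xbar)^2) = 121.7143.
S_xy = sum((xi - xbar)(yi - ybar)) = 482.7143.
b1 = S_xy / S_xx = 482.7143 / 121.7143 = 3.9660.

3.9660


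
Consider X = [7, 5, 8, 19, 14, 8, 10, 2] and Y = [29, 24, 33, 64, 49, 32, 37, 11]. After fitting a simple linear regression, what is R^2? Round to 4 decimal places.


After computing the OLS fit (b0=7.4768, b1=3.0025):
SSres = 11.9987, SStot = 1786.8750.
R^2 = 1 - 11.9987/1786.8750 = 0.9933.

0.9933


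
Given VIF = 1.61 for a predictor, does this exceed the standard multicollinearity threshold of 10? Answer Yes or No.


Compare VIF = 1.61 to the threshold of 10.
1.61 < 10, so the answer is No.

No


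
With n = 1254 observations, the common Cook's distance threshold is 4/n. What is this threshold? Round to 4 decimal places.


Using the rule of thumb:
Threshold = 4 / 1254 = 0.0032.

0.0032


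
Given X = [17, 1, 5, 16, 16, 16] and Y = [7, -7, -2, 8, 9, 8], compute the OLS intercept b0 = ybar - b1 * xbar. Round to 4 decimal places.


First find the slope: b1 = 0.9465.
Means: xbar = 11.8333, ybar = 3.8333.
b0 = ybar - b1 * xbar = 3.8333 - 0.9465 * 11.8333 = -7.3665.

-7.3665


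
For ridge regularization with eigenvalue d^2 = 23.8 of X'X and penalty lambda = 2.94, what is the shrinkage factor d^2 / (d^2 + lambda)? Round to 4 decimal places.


Compute the denominator: 23.8 + 2.94 = 26.7400.
Shrinkage factor = 23.8 / 26.7400 = 0.8901.

0.8901


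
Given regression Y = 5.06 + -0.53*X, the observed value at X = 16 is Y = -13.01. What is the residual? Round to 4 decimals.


Fitted value at X = 16 is yhat = 5.06 + -0.53*16 = -3.4200.
Residual = -13.01 - -3.4200 = -9.5900.

-9.5900


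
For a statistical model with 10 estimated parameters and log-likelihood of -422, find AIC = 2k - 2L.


AIC = 2k - 2*loglik = 2(10) - 2(-422).
= 20 + 844 = 864.

864


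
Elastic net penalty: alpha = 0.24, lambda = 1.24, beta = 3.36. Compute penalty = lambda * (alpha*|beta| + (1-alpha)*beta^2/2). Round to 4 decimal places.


Compute:
L1 = 0.24 * 3.36 = 0.8064.
L2 = 0.76 * 3.36^2 / 2 = 4.2900.
Penalty = 1.24 * (0.8064 + 4.2900) = 6.3196.

6.3196


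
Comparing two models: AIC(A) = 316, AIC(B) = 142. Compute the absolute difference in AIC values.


|AIC_A - AIC_B| = |316 - 142| = 174.
Model B is preferred (lower AIC).

174


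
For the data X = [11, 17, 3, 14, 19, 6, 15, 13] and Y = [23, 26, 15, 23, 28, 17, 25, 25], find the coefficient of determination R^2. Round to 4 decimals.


The fitted line is Y = 12.8248 + 0.8102*X.
SSres = 6.5985, SStot = 141.5000.
R^2 = 1 - SSres/SStot = 0.9534.

0.9534


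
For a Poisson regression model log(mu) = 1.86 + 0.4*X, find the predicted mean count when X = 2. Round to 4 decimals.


Linear predictor: eta = 1.86 + (0.4)(2) = 2.6600.
Expected count: mu = exp(2.6600) = 14.2963.

14.2963


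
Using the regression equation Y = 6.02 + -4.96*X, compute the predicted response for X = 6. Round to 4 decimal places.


Plug X = 6 into Y = 6.02 + -4.96*X:
Y = 6.02 + -29.7600 = -23.7400.

-23.7400


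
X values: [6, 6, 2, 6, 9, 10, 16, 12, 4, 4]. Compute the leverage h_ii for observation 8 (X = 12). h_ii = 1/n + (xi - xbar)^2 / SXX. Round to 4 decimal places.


n = 10, xbar = 7.5000.
SXX = sum((xi - xbar)^2) = 162.5000.
h = 1/10 + (12 - 7.5000)^2 / 162.5000 = 0.2246.

0.2246


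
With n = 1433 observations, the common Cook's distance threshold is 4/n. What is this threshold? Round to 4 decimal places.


The threshold is 4/n.
4/1433 = 0.0028.

0.0028


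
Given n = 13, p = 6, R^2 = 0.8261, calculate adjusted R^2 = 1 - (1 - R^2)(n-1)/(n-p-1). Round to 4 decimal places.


Plug in: Adj R^2 = 1 - (1 - 0.8261) * 12/6.
= 1 - 0.1739 * 12/6
= 1 - 2.0868 / 6
= 1 - 0.3478 = 0.6522.

0.6522


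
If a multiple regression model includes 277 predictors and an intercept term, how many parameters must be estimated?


Each predictor gets one coefficient, plus one intercept.
Total parameters = 277 + 1 = 278.

278


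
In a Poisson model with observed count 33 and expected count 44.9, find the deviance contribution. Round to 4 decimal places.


Compute y*ln(y/mu) = 33*ln(33/44.9) = 33*-0.307930 = -10.161690.
y - mu = -11.9.
D = 2*(-10.161690 - (-11.9)) = 3.476620, which rounds to 3.4766.

3.4766


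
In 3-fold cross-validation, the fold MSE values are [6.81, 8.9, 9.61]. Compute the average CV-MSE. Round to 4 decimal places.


Add all fold MSEs: 25.3200.
Divide by k = 3: 25.3200/3 = 8.4400.

8.4400


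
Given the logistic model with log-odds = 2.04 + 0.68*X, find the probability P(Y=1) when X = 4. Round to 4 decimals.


Linear predictor: z = 2.04 + 0.68 * 4 = 4.7600.
P = 1/(1 + exp(-4.7600)) = 1/(1 + 0.0086) = 0.9915.

0.9915


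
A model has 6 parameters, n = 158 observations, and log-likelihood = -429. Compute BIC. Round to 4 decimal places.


k * ln(n) = 6 * ln(158) = 6 * 5.062595 = 30.375570.
-2 * loglik = -2 * (-429) = 858.
BIC = 30.375570 + 858 = 888.375570, which rounds to 888.3756.

888.3756


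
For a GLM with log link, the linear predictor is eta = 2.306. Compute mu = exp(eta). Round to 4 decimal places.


mu = exp(eta) = exp(2.306).
= 10.0342.

10.0342


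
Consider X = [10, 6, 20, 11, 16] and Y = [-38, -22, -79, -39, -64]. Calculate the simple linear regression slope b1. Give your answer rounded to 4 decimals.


The sample means are xbar = 12.6000 and ybar = -48.4000.
Compute S_xx = 119.2000 and S_xy = -495.8000.
Slope b1 = S_xy / S_xx = -495.8000 / 119.2000 = -4.1594.

-4.1594


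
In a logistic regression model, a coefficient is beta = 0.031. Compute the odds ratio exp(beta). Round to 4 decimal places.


The odds ratio is computed as:
OR = e^(0.031) = 1.0315.

1.0315


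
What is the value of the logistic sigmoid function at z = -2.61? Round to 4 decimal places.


exp(2.6100) = 13.5991.
1 + exp(-z) = 14.5991.
sigmoid = 1/14.5991 = 0.0685.

0.0685


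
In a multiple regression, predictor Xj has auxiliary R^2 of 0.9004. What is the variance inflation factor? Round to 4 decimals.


Using VIF = 1/(1 - R^2_j):
1 - 0.9004 = 0.0996.
VIF = 10.0402.

10.0402


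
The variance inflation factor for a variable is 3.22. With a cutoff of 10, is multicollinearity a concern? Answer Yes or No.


The threshold is 10.
VIF = 3.22 is < 10.
Multicollinearity indication: No.

No


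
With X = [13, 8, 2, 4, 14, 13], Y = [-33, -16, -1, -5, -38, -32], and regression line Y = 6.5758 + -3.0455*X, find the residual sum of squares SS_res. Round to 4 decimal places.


For each point, residual = actual - predicted.
Residuals: [0.0157, 1.7882, -1.4848, 0.6062, -1.9388, 1.0157].
Sum of squared residuals = 10.5606.

10.5606


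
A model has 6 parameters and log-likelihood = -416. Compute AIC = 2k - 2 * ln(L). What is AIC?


AIC = 2*6 - 2*(-416).
= 12 + 832 = 844.

844


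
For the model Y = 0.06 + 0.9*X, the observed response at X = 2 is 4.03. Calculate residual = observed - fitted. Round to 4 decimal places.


Predicted = 0.06 + 0.9 * 2 = 1.8600.
Residual = 4.03 - 1.8600 = 2.1700.

2.1700


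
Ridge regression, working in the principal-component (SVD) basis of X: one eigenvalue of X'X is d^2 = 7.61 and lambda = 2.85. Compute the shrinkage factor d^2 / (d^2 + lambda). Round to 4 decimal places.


Compute the denominator: 7.61 + 2.85 = 10.4600.
Shrinkage factor = 7.61 / 10.4600 = 0.7275.

0.7275


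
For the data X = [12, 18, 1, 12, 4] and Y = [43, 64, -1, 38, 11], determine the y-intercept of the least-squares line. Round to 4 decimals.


Compute b1 = 3.7927 from the OLS formula.
With xbar = 9.4000 and ybar = 31.0000, the intercept is:
b0 = 31.0000 - 3.7927 * 9.4000 = -4.6517.

-4.6517


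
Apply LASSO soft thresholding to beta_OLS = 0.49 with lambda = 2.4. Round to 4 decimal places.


|beta_OLS| = 0.49.
lambda = 2.4.
Since |beta| <= lambda, the coefficient is set to 0.
Result = 0.0000.

0.0000


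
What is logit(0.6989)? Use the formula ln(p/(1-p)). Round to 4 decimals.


Compute the odds: 0.6989/0.3011 = 2.3212.
Take the natural log: ln(2.3212) = 0.8421.

0.8421


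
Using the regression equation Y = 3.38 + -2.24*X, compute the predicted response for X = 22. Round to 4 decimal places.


Substitute X = 22 into the equation:
Y = 3.38 + -2.24 * 22 = 3.38 + -49.2800 = -45.9000.

-45.9000


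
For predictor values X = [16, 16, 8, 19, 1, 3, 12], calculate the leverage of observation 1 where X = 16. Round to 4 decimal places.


Compute xbar = 10.7143 with n = 7 observations.
SXX = 287.4286.
Leverage = 1/7 + (16 - 10.7143)^2/287.4286 = 0.2401.

0.2401


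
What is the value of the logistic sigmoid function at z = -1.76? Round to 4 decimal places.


exp(1.7600) = 5.8124.
1 + exp(-z) = 6.8124.
sigmoid = 1/6.8124 = 0.1468.

0.1468


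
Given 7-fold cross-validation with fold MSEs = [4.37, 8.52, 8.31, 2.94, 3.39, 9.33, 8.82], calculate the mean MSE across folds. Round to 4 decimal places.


Sum of fold MSEs = 45.6800.
Average = 45.6800 / 7 = 6.5257.

6.5257


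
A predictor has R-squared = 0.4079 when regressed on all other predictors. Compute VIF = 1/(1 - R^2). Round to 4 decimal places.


Using VIF = 1/(1 - R^2_j):
1 - 0.4079 = 0.5921.
VIF = 1.6889.

1.6889


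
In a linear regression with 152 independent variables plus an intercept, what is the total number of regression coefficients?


Each predictor gets one coefficient, plus one intercept.
Total parameters = 152 + 1 = 153.

153


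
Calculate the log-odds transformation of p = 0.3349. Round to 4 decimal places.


Compute the odds: 0.3349/0.6651 = 0.5035.
Take the natural log: ln(0.5035) = -0.6861.

-0.6861


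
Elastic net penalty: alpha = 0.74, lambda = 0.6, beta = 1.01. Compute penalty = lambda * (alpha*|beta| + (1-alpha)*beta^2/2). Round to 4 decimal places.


alpha * |beta| = 0.74 * 1.01 = 0.7474.
(1-alpha) * beta^2/2 = 0.26 * 1.0201/2 = 0.1326.
Total = 0.6 * (0.7474 + 0.1326) = 0.5280.

0.5280


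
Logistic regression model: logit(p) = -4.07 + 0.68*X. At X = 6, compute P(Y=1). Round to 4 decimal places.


Linear predictor: z = -4.07 + 0.68 * 6 = 0.0100.
P = 1/(1 + exp(-0.0100)) = 1/(1 + 0.9900) = 0.5025.

0.5025


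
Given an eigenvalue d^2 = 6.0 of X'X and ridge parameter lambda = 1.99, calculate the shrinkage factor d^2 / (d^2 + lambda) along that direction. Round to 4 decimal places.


Compute the denominator: 6.0 + 1.99 = 7.9900.
Shrinkage factor = 6.0 / 7.9900 = 0.7509.

0.7509


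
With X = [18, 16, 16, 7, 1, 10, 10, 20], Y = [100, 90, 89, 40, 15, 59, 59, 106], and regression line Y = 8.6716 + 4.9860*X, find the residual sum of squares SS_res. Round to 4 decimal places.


For each point, residual = actual - predicted.
Residuals: [1.5804, 1.5524, 0.5524, -3.5736, 1.3424, 0.4684, 0.4684, -2.3916].
Sum of squared residuals = 25.9440.

25.9440


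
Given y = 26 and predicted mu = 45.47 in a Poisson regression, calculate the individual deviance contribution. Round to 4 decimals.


Compute y*ln(y/mu) = 26*ln(26/45.47) = 26*-0.558956 = -14.532856.
y - mu = -19.47.
D = 2*(-14.532856 - (-19.47)) = 9.874288, which rounds to 9.8743.

9.8743


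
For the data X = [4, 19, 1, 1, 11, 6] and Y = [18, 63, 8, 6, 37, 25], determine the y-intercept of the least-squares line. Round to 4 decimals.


First find the slope: b1 = 3.0620.
Means: xbar = 7.0000, ybar = 26.1667.
b0 = ybar - b1 * xbar = 26.1667 - 3.0620 * 7.0000 = 4.7328.

4.7328


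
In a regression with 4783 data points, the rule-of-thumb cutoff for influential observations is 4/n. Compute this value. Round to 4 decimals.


Using the rule of thumb:
Threshold = 4 / 4783 = 0.0008.

0.0008


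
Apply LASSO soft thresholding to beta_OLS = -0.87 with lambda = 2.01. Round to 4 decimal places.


|beta_OLS| = 0.87.
lambda = 2.01.
Since |beta| <= lambda, the coefficient is set to 0.
Result = 0.0000.

0.0000


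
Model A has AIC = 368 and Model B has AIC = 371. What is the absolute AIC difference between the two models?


Compute |368 - 371| = 3.
Model A has the smaller AIC.

3


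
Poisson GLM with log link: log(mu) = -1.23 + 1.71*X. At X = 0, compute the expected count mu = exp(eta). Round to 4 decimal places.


eta = -1.23 + 1.71 * 0 = -1.2300.
mu = exp(-1.2300) = 0.2923.

0.2923


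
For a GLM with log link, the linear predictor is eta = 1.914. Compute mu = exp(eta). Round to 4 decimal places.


The inverse log link gives:
mu = exp(1.914) = 6.7802.

6.7802


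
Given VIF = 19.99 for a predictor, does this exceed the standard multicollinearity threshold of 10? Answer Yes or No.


The threshold is 10.
VIF = 19.99 is >= 10.
Multicollinearity indication: Yes.

Yes


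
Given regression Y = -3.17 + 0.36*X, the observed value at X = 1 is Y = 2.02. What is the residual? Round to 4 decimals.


Predicted = -3.17 + 0.36 * 1 = -2.8100.
Residual = 2.02 - -2.8100 = 4.8300.

4.8300


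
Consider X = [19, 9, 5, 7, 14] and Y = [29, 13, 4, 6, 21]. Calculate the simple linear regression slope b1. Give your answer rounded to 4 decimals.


Calculate xbar = 10.8000, ybar = 14.6000.
S_xx = 128.8000, S_xy = 235.6000.
Using b1 = S_xy / S_xx = 235.6000 / 128.8000, we get b1 = 1.8292.

1.8292


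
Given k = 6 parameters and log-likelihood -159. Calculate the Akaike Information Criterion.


AIC = 2*6 - 2*(-159).
= 12 + 318 = 330.

330


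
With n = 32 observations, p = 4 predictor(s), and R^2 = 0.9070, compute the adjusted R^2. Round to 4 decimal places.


Plug in: Adj R^2 = 1 - (1 - 0.9070) * 31/27.
= 1 - 0.0930 * 31/27
= 1 - 2.8830 / 27
= 1 - 0.1068 = 0.8932.

0.8932


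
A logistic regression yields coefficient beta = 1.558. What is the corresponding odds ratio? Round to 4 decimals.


Odds ratio = exp(beta) = exp(1.558).
= 4.7493.

4.7493


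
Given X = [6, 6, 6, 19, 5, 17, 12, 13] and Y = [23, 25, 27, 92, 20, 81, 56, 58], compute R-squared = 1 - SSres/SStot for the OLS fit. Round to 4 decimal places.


After computing the OLS fit (b0=-5.7313, b1=5.0935):
SSres = 15.6308, SStot = 5567.5000.
R^2 = 1 - 15.6308/5567.5000 = 0.9972.

0.9972


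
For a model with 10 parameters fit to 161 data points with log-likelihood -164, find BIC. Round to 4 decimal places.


k * ln(n) = 10 * ln(161) = 10 * 5.081404 = 50.814040.
-2 * loglik = -2 * (-164) = 328.
BIC = 50.814040 + 328 = 378.814040, which rounds to 378.8140.

378.8140


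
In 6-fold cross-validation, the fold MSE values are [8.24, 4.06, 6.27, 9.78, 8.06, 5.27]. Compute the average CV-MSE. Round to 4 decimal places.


Total MSE across folds = 41.6800.
CV-MSE = 41.6800/6 = 6.9467.

6.9467


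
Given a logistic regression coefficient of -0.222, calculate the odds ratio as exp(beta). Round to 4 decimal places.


The odds ratio is computed as:
OR = e^(-0.222) = 0.8009.

0.8009


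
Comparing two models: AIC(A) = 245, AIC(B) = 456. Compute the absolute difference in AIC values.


|AIC_A - AIC_B| = |245 - 456| = 211.
Model A is preferred (lower AIC).

211


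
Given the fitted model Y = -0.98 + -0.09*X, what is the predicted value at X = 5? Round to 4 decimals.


Predicted value:
Y = -0.98 + (-0.09)(5) = -0.98 + -0.4500 = -1.4300.

-1.4300


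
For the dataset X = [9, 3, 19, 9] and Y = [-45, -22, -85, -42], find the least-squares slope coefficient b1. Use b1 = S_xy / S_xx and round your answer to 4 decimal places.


First compute the means: xbar = 10.0000, ybar = -48.5000.
Then S_xx = sum((xi - xbar)^2) = 132.0000.
S_xy = sum((xi - xbar)(yi - ybar)) = -524.0000.
b1 = S_xy / S_xx = -524.0000 / 132.0000 = -3.9697.

-3.9697


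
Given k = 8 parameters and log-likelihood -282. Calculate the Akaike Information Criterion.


AIC = 2k - 2*loglik = 2(8) - 2(-282).
= 16 + 564 = 580.

580


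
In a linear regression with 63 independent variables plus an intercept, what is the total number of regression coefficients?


Each predictor gets one coefficient, plus one intercept.
Total parameters = 63 + 1 = 64.

64


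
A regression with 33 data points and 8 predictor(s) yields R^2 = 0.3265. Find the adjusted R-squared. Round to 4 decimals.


Adjusted R^2 = 1 - (1 - R^2) * (n-1)/(n-p-1).
(1 - R^2) = 0.6735.
(n-1)/(n-p-1) = 32/24.
(1 - R^2) * (n-1) = 0.6735 * 32 = 21.5520.
Divide by (n-p-1): 21.5520 / 24 = 0.8980.
Adj R^2 = 1 - 0.8980 = 0.1020.

0.1020


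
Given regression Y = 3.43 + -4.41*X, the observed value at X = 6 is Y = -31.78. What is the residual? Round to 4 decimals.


Compute yhat = 3.43 + (-4.41)(6) = -23.0300.
Residual = actual - predicted = -31.78 - -23.0300 = -8.7500.

-8.7500


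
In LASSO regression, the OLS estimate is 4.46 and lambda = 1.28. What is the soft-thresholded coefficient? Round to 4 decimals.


Absolute value: |4.46| = 4.46.
Compare to lambda = 1.28.
Since |beta| > lambda, coefficient = sign(beta)*(|beta| - lambda) = 3.1800.

3.1800


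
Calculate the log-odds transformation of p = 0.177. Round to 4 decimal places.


The odds are p/(1-p) = 0.177 / 0.823 = 0.2151.
logit(p) = ln(0.2151) = -1.5368.

-1.5368


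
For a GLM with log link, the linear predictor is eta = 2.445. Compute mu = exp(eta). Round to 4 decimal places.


Apply the inverse link:
mu = e^2.445 = 11.5305.

11.5305


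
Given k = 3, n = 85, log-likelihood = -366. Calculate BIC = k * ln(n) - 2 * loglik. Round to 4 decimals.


ln(85) = 4.442651.
k * ln(n) = 3 * 4.442651 = 13.327953.
-2L = 732.
BIC = 13.327953 + 732 = 745.327953, which rounds to 745.3280.

745.3280


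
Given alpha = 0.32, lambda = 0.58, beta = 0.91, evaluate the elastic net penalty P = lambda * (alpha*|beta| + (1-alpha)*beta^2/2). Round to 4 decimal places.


alpha * |beta| = 0.32 * 0.91 = 0.2912.
(1-alpha) * beta^2/2 = 0.68 * 0.8281/2 = 0.2816.
Total = 0.58 * (0.2912 + 0.2816) = 0.3322.

0.3322


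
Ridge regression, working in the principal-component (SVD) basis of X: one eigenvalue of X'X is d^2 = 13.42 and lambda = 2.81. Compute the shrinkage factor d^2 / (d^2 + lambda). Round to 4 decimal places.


Denominator = d^2 + lambda = 13.42 + 2.81 = 16.2300.
Shrinkage = 13.42 / 16.2300 = 0.8269.

0.8269


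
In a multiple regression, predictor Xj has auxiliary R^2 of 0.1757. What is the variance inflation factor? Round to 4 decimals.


Denominator: 1 - 0.1757 = 0.8243.
VIF = 1 / 0.8243 = 1.2132.

1.2132


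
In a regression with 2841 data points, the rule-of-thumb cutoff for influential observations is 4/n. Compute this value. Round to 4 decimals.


The threshold is 4/n.
4/2841 = 0.0014.

0.0014


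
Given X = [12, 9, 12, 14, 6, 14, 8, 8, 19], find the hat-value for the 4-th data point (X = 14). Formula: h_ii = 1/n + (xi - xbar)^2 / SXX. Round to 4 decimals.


n = 9, xbar = 11.3333.
SXX = sum((xi - xbar)^2) = 130.0000.
h = 1/9 + (14 - 11.3333)^2 / 130.0000 = 0.1658.

0.1658


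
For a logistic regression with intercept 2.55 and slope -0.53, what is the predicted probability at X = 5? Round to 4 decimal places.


z = 2.55 + -0.53 * 5 = -0.1000.
Sigmoid: P = 1 / (1 + exp(0.1000)) = 0.4750.

0.4750


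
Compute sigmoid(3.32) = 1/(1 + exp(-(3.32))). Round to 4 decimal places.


exp(-3.3200) = 0.0362.
1 + exp(-z) = 1.0362.
sigmoid = 1/1.0362 = 0.9651.

0.9651


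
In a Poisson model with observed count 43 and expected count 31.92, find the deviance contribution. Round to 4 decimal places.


Compute y*ln(y/mu) = 43*ln(43/31.92) = 43*0.297967 = 12.812581.
y - mu = 11.08.
D = 2*(12.812581 - (11.08)) = 3.465162, which rounds to 3.4652.

3.4652


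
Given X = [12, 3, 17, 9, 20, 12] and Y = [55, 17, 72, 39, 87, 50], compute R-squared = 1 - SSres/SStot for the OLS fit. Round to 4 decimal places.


After computing the OLS fit (b0=3.4874, b1=4.0969):
SSres = 19.6533, SStot = 3021.3333.
R^2 = 1 - 19.6533/3021.3333 = 0.9935.

0.9935


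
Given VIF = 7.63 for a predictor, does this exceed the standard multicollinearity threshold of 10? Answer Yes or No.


Check: VIF = 7.63 vs threshold = 10.
Since 7.63 < 10, the answer is No.

No


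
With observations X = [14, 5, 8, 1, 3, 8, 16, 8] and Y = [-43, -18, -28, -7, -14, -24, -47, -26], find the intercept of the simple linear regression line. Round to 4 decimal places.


Compute b1 = -2.6623 from the OLS formula.
With xbar = 7.8750 and ybar = -25.8750, the intercept is:
b0 = -25.8750 - -2.6623 * 7.8750 = -4.9091.

-4.9091


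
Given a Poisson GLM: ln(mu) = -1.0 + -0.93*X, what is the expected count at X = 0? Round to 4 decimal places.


eta = -1.0 + -0.93 * 0 = -1.0000.
mu = exp(-1.0000) = 0.3679.

0.3679


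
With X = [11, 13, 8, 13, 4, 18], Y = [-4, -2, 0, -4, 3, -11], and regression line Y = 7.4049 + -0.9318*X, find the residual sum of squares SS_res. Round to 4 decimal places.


Predicted values from Y = 7.4049 + -0.9318*X.
Residuals: [-1.1551, 2.7085, 0.0495, 0.7085, -0.6777, -1.6325].
SSres = 12.2990.

12.2990


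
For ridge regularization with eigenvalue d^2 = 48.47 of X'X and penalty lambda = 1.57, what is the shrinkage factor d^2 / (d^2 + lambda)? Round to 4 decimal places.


Compute the denominator: 48.47 + 1.57 = 50.0400.
Shrinkage factor = 48.47 / 50.0400 = 0.9686.

0.9686


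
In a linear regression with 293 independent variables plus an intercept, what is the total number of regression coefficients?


Including the intercept, the model has 293 predictor coefficients + 1 intercept.
Total = 294.

294


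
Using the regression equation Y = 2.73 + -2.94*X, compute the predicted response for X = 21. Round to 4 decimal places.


Predicted value:
Y = 2.73 + (-2.94)(21) = 2.73 + -61.7400 = -59.0100.

-59.0100


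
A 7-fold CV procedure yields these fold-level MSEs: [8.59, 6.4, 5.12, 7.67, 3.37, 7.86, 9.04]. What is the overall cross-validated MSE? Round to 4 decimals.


Add all fold MSEs: 48.0500.
Divide by k = 7: 48.0500/7 = 6.8643.

6.8643


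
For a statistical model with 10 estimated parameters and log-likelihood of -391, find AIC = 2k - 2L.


AIC = 2k - 2*loglik = 2(10) - 2(-391).
= 20 + 782 = 802.

802


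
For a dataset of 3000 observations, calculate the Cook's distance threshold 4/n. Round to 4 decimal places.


Cook's distance cutoff = 4/n = 4/3000.
= 0.0013.

0.0013


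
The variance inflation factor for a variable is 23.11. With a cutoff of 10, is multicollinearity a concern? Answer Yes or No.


The threshold is 10.
VIF = 23.11 is >= 10.
Multicollinearity indication: Yes.

Yes


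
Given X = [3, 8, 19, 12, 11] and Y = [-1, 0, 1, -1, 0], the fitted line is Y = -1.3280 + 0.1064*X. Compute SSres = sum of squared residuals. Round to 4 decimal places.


Predicted values from Y = -1.3280 + 0.1064*X.
Residuals: [0.0088, 0.4768, 0.3064, -0.9488, 0.1576].
SSres = 1.2464.

1.2464


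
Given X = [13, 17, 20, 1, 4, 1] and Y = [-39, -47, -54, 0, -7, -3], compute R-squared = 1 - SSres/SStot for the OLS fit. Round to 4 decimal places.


The fitted line is Y = 1.8642 + -2.8783*X.
SSres = 26.7670, SStot = 2954.0000.
R^2 = 1 - SSres/SStot = 0.9909.

0.9909


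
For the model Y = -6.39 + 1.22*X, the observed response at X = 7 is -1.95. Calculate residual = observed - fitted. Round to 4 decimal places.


Compute yhat = -6.39 + (1.22)(7) = 2.1500.
Residual = actual - predicted = -1.95 - 2.1500 = -4.1000.

-4.1000


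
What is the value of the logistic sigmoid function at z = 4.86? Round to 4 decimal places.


First, exp(-4.8600) = 0.0078.
Then sigma(z) = 1/(1 + 0.0078) = 0.9923.

0.9923


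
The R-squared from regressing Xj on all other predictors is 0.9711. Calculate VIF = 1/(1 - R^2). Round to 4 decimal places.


VIF = 1 / (1 - 0.9711).
= 1 / 0.0289 = 34.6021.

34.6021


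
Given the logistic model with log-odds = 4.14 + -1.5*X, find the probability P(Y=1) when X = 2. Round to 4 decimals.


z = 4.14 + -1.5 * 2 = 1.1400.
Sigmoid: P = 1 / (1 + exp(-1.1400)) = 0.7577.

0.7577


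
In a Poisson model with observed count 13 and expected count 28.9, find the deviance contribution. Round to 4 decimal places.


First: ln(13/28.9) = -0.798892.
Then: 13 * -0.798892 = -10.385596.
y - mu = 13 - 28.9 = -15.9.
D = 2(-10.385596 - -15.9) = 11.028808, which rounds to 11.0288.

11.0288


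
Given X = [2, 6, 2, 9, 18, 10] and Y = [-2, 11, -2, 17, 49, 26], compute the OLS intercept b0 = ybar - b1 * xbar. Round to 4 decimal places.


Compute b1 = 3.1935 from the OLS formula.
With xbar = 7.8333 and ybar = 16.5000, the intercept is:
b0 = 16.5000 - 3.1935 * 7.8333 = -8.5161.

-8.5161


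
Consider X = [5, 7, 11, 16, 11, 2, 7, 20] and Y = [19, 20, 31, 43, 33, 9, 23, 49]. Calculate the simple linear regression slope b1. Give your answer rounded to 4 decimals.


First compute the means: xbar = 9.8750, ybar = 28.3750.
Then S_xx = sum((xi - xbar)^2) = 244.8750.
S_xy = sum((xi - xbar)(yi - ybar)) = 544.3750.
b1 = S_xy / S_xx = 544.3750 / 244.8750 = 2.2231.

2.2231


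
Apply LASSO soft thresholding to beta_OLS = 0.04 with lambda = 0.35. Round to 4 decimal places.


Check: |0.04| = 0.04 vs lambda = 0.35.
Since |beta| <= lambda, the coefficient is set to 0.
Soft-thresholded coefficient = 0.0000.

0.0000


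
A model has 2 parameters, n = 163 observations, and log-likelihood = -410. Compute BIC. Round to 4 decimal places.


ln(163) = 5.093750.
k * ln(n) = 2 * 5.093750 = 10.187500.
-2L = 820.
BIC = 10.187500 + 820 = 830.187500, which rounds to 830.1875.

830.1875


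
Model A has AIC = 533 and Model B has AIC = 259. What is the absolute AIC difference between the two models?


Absolute difference = |533 - 259| = 274.
The model with lower AIC (B) is preferred.

274


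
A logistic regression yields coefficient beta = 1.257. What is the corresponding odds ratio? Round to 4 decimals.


exp(1.257) = 3.5149.
So the odds ratio is 3.5149.

3.5149


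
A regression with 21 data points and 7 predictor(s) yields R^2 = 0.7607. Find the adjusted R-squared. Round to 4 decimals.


Plug in: Adj R^2 = 1 - (1 - 0.7607) * 20/13.
= 1 - 0.2393 * 20/13
= 1 - 4.7860 / 13
= 1 - 0.3682 = 0.6318.

0.6318


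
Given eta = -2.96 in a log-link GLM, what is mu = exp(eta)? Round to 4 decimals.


The inverse log link gives:
mu = exp(-2.96) = 0.0518.

0.0518


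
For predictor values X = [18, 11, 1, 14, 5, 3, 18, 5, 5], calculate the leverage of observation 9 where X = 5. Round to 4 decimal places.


Mean of X: xbar = 8.8889.
SXX = 338.8889.
For X = 5: h = 1/9 + (5 - 8.8889)^2/338.8889 = 0.1557.

0.1557


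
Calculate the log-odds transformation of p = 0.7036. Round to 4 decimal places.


1 - p = 0.2964.
p/(1-p) = 2.3738.
logit = ln(2.3738) = 0.8645.

0.8645


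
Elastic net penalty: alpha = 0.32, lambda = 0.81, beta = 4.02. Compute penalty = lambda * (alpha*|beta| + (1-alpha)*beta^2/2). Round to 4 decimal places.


Compute:
L1 = 0.32 * 4.02 = 1.2864.
L2 = 0.68 * 4.02^2 / 2 = 5.4945.
Penalty = 0.81 * (1.2864 + 5.4945) = 5.4926.

5.4926


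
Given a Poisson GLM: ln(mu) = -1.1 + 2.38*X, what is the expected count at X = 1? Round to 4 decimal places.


Compute eta = -1.1 + 2.38 * 1 = 1.2800.
Apply inverse link: mu = e^1.2800 = 3.5966.

3.5966


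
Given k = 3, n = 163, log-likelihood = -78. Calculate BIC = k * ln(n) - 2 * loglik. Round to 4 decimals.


ln(163) = 5.093750.
k * ln(n) = 3 * 5.093750 = 15.281250.
-2L = 156.
BIC = 15.281250 + 156 = 171.281250, which rounds to 171.2813.

171.2813


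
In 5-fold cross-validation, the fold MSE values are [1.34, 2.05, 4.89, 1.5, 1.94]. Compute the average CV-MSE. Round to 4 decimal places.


Total MSE across folds = 11.7200.
CV-MSE = 11.7200/5 = 2.3440.

2.3440
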